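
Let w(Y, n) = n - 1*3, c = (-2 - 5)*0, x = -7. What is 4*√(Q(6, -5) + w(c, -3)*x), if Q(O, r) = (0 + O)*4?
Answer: 4*√66 ≈ 32.496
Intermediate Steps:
c = 0 (c = -7*0 = 0)
Q(O, r) = 4*O (Q(O, r) = O*4 = 4*O)
w(Y, n) = -3 + n (w(Y, n) = n - 3 = -3 + n)
4*√(Q(6, -5) + w(c, -3)*x) = 4*√(4*6 + (-3 - 3)*(-7)) = 4*√(24 - 6*(-7)) = 4*√(24 + 42) = 4*√66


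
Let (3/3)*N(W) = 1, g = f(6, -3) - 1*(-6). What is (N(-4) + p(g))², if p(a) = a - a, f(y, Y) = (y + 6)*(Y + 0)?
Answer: 1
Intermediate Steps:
f(y, Y) = Y*(6 + y) (f(y, Y) = (6 + y)*Y = Y*(6 + y))
g = -30 (g = -3*(6 + 6) - 1*(-6) = -3*12 + 6 = -36 + 6 = -30)
N(W) = 1
p(a) = 0
(N(-4) + p(g))² = (1 + 0)² = 1² = 1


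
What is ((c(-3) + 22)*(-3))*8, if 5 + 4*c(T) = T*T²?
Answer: -336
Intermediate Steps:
c(T) = -5/4 + T³/4 (c(T) = -5/4 + (T*T²)/4 = -5/4 + T³/4)
((c(-3) + 22)*(-3))*8 = (((-5/4 + (¼)*(-3)³) + 22)*(-3))*8 = (((-5/4 + (¼)*(-27)) + 22)*(-3))*8 = (((-5/4 - 27/4) + 22)*(-3))*8 = ((-8 + 22)*(-3))*8 = (14*(-3))*8 = -42*8 = -336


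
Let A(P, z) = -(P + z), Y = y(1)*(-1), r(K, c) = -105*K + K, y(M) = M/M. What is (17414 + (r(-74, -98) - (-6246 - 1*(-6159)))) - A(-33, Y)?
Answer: 25163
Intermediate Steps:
y(M) = 1
r(K, c) = -104*K
Y = -1 (Y = 1*(-1) = -1)
A(P, z) = -P - z
(17414 + (r(-74, -98) - (-6246 - 1*(-6159)))) - A(-33, Y) = (17414 + (-104*(-74) - (-6246 - 1*(-6159)))) - (-1*(-33) - 1*(-1)) = (17414 + (7696 - (-6246 + 6159))) - (33 + 1) = (17414 + (7696 - 1*(-87))) - 1*34 = (17414 + (7696 + 87)) - 34 = (17414 + 7783) - 34 = 25197 - 34 = 25163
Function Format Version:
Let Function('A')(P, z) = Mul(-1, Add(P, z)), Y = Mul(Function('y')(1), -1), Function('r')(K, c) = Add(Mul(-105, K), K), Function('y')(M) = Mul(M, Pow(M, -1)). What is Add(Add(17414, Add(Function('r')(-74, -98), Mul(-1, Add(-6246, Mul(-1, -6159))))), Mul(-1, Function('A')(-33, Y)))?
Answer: 25163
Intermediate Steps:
Function('y')(M) = 1
Function('r')(K, c) = Mul(-104, K)
Y = -1 (Y = Mul(1, -1) = -1)
Function('A')(P, z) = Add(Mul(-1, P), Mul(-1, z))
Add(Add(17414, Add(Function('r')(-74, -98), Mul(-1, Add(-6246, Mul(-1, -6159))))), Mul(-1, Function('A')(-33, Y))) = Add(Add(17414, Add(Mul(-104, -74), Mul(-1, Add(-6246, Mul(-1, -6159))))), Mul(-1, Add(Mul(-1, -33), Mul(-1, -1)))) = Add(Add(17414, Add(7696, Mul(-1, Add(-6246, 6159)))), Mul(-1, Add(33, 1))) = Add(Add(17414, Add(7696, Mul(-1, -87))), Mul(-1, 34)) = Add(Add(17414, Add(7696, 87)), -34) = Add(Add(17414, 7783), -34) = Add(25197, -34) = 25163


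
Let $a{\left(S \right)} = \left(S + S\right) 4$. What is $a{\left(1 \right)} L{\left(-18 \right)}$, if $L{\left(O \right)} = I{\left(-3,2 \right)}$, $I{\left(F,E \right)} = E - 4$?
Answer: $-16$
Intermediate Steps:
$a{\left(S \right)} = 8 S$ ($a{\left(S \right)} = 2 S 4 = 8 S$)
$I{\left(F,E \right)} = -4 + E$ ($I{\left(F,E \right)} = E - 4 = -4 + E$)
$L{\left(O \right)} = -2$ ($L{\left(O \right)} = -4 + 2 = -2$)
$a{\left(1 \right)} L{\left(-18 \right)} = 8 \cdot 1 \left(-2\right) = 8 \left(-2\right) = -16$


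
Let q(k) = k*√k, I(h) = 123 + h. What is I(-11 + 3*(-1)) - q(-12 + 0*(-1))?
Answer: 109 + 24*I*√3 ≈ 109.0 + 41.569*I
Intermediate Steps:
q(k) = k^(3/2)
I(-11 + 3*(-1)) - q(-12 + 0*(-1)) = (123 + (-11 + 3*(-1))) - (-12 + 0*(-1))^(3/2) = (123 + (-11 - 3)) - (-12 + 0)^(3/2) = (123 - 14) - (-12)^(3/2) = 109 - (-24)*I*√3 = 109 + 24*I*√3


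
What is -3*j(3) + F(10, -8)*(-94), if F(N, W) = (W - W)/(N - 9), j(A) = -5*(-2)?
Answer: -30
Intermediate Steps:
j(A) = 10
F(N, W) = 0 (F(N, W) = 0/(-9 + N) = 0)
-3*j(3) + F(10, -8)*(-94) = -3*10 + 0*(-94) = -30 + 0 = -30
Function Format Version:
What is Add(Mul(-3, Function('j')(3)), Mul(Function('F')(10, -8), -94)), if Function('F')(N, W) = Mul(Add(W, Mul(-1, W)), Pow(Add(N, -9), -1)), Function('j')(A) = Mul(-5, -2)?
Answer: -30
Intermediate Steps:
Function('j')(A) = 10
Function('F')(N, W) = 0 (Function('F')(N, W) = Mul(0, Pow(Add(-9, N), -1)) = 0)
Add(Mul(-3, Function('j')(3)), Mul(Function('F')(10, -8), -94)) = Add(Mul(-3, 10), Mul(0, -94)) = Add(-30, 0) = -30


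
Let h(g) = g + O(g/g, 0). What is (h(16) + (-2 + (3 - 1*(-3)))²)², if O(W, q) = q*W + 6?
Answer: 1444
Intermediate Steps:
O(W, q) = 6 + W*q (O(W, q) = W*q + 6 = 6 + W*q)
h(g) = 6 + g (h(g) = g + (6 + (g/g)*0) = g + (6 + 1*0) = g + (6 + 0) = g + 6 = 6 + g)
(h(16) + (-2 + (3 - 1*(-3)))²)² = ((6 + 16) + (-2 + (3 - 1*(-3)))²)² = (22 + (-2 + (3 + 3))²)² = (22 + (-2 + 6)²)² = (22 + 4²)² = (22 + 16)² = 38² = 1444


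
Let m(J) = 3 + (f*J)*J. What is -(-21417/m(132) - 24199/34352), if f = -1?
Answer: -104715335/199482064 ≈ -0.52494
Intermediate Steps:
m(J) = 3 - J² (m(J) = 3 + (-J)*J = 3 - J²)
-(-21417/m(132) - 24199/34352) = -(-21417/(3 - 1*132²) - 24199/34352) = -(-21417/(3 - 1*17424) - 24199*1/34352) = -(-21417/(3 - 17424) - 24199/34352) = -(-21417/(-17421) - 24199/34352) = -(-21417*(-1/17421) - 24199/34352) = -(7139/5807 - 24199/34352) = -1*104715335/199482064 = -104715335/199482064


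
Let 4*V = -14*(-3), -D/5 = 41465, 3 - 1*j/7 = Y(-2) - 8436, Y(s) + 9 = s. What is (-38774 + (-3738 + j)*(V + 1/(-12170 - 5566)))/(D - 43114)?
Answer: -2407878715/1110446526 ≈ -2.1684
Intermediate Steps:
Y(s) = -9 + s
j = 59150 (j = 21 - 7*((-9 - 2) - 8436) = 21 - 7*(-11 - 8436) = 21 - 7*(-8447) = 21 + 59129 = 59150)
D = -207325 (D = -5*41465 = -207325)
V = 21/2 (V = (-14*(-3))/4 = (¼)*42 = 21/2 ≈ 10.500)
(-38774 + (-3738 + j)*(V + 1/(-12170 - 5566)))/(D - 43114) = (-38774 + (-3738 + 59150)*(21/2 + 1/(-12170 - 5566)))/(-207325 - 43114) = (-38774 + 55412*(21/2 + 1/(-17736)))/(-250439) = (-38774 + 55412*(21/2 - 1/17736))*(-1/250439) = (-38774 + 55412*(186227/17736))*(-1/250439) = (-38774 + 2579802631/4434)*(-1/250439) = (2407878715/4434)*(-1/250439) = -2407878715/1110446526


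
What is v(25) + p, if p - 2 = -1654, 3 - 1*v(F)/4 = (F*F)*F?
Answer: -64140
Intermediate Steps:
v(F) = 12 - 4*F³ (v(F) = 12 - 4*F*F*F = 12 - 4*F²*F = 12 - 4*F³)
p = -1652 (p = 2 - 1654 = -1652)
v(25) + p = (12 - 4*25³) - 1652 = (12 - 4*15625) - 1652 = (12 - 62500) - 1652 = -62488 - 1652 = -64140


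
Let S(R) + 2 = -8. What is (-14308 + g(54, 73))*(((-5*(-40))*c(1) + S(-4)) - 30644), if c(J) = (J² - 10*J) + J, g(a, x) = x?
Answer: 459135690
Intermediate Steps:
c(J) = J² - 9*J
S(R) = -10 (S(R) = -2 - 8 = -10)
(-14308 + g(54, 73))*(((-5*(-40))*c(1) + S(-4)) - 30644) = (-14308 + 73)*(((-5*(-40))*(1*(-9 + 1)) - 10) - 30644) = -14235*((200*(1*(-8)) - 10) - 30644) = -14235*((200*(-8) - 10) - 30644) = -14235*((-1600 - 10) - 30644) = -14235*(-1610 - 30644) = -14235*(-32254) = 459135690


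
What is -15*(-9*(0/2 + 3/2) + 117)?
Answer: -3105/2 ≈ -1552.5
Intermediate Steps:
-15*(-9*(0/2 + 3/2) + 117) = -15*(-9*(0*(½) + 3*(½)) + 117) = -15*(-9*(0 + 3/2) + 117) = -15*(-9*3/2 + 117) = -15*(-27/2 + 117) = -15*207/2 = -3105/2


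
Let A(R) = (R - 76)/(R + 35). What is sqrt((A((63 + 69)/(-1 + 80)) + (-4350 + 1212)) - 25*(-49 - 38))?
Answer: I*sqrt(8099093651)/2897 ≈ 31.065*I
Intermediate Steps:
A(R) = (-76 + R)/(35 + R)
sqrt((A((63 + 69)/(-1 + 80)) + (-4350 + 1212)) - 25*(-49 - 38)) = sqrt(((-76 + (63 + 69)/(-1 + 80))/(35 + (63 + 69)/(-1 + 80)) + (-4350 + 1212)) - 25*(-49 - 38)) = sqrt(((-76 + 132/79)/(35 + 132/79) - 3138) - 25*(-87)) = sqrt(((-76 + 132*(1/79))/(35 + 132*(1/79)) - 3138) + 2175) = sqrt(((-76 + 132/79)/(35 + 132/79) - 3138) + 2175) = sqrt((-5872/79/(2897/79) - 3138) + 2175) = sqrt(((79/2897)*(-5872/79) - 3138) + 2175) = sqrt((-5872/2897 - 3138) + 2175) = sqrt(-9096658/2897 + 2175) = sqrt(-2795683/2897) = I*sqrt(8099093651)/2897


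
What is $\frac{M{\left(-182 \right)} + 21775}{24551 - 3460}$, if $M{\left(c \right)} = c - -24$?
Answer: $\frac{21617}{21091} \approx 1.0249$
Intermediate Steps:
$M{\left(c \right)} = 24 + c$ ($M{\left(c \right)} = c + 24 = 24 + c$)
$\frac{M{\left(-182 \right)} + 21775}{24551 - 3460} = \frac{\left(24 - 182\right) + 21775}{24551 - 3460} = \frac{-158 + 21775}{21091} = 21617 \cdot \frac{1}{21091} = \frac{21617}{21091}$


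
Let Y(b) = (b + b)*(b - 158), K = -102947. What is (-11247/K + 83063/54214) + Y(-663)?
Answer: 6075926095688587/5581168658 ≈ 1.0886e+6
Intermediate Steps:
Y(b) = 2*b*(-158 + b) (Y(b) = (2*b)*(-158 + b) = 2*b*(-158 + b))
(-11247/K + 83063/54214) + Y(-663) = (-11247/(-102947) + 83063/54214) + 2*(-663)*(-158 - 663) = (-11247*(-1/102947) + 83063*(1/54214)) + 2*(-663)*(-821) = (11247/102947 + 83063/54214) + 1088646 = 9160831519/5581168658 + 1088646 = 6075926095688587/5581168658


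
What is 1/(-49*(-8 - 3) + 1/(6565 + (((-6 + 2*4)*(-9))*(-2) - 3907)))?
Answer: 2694/1452067 ≈ 0.0018553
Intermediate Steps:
1/(-49*(-8 - 3) + 1/(6565 + (((-6 + 2*4)*(-9))*(-2) - 3907))) = 1/(-49*(-11) + 1/(6565 + (((-6 + 8)*(-9))*(-2) - 3907))) = 1/(539 + 1/(6565 + ((2*(-9))*(-2) - 3907))) = 1/(539 + 1/(6565 + (-18*(-2) - 3907))) = 1/(539 + 1/(6565 + (36 - 3907))) = 1/(539 + 1/(6565 - 3871)) = 1/(539 + 1/2694) = 1/(1452067/2694) = 2694/1452067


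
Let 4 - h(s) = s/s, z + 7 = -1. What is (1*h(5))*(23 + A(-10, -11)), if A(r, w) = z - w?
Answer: 78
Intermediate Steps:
z = -8 (z = -7 - 1 = -8)
h(s) = 3 (h(s) = 4 - s/s = 4 - 1*1 = 4 - 1 = 3)
A(r, w) = -8 - w
(1*h(5))*(23 + A(-10, -11)) = (1*3)*(23 + (-8 - 1*(-11))) = 3*(23 + (-8 + 11)) = 3*(23 + 3) = 3*26 = 78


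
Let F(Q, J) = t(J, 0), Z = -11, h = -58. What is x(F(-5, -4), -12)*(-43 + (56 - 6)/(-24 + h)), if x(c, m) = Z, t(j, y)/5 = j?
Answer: 19668/41 ≈ 479.71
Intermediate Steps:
t(j, y) = 5*j
F(Q, J) = 5*J
x(c, m) = -11
x(F(-5, -4), -12)*(-43 + (56 - 6)/(-24 + h)) = -11*(-43 + (56 - 6)/(-24 - 58)) = -11*(-43 + 50/(-82)) = -11*(-43 + 50*(-1/82)) = -11*(-43 - 25/41) = -11*(-1788/41) = 19668/41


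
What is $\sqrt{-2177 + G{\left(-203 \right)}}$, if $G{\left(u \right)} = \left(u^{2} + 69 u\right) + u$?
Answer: $3 \sqrt{2758} \approx 157.55$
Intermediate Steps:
$G{\left(u \right)} = u^{2} + 70 u$
$\sqrt{-2177 + G{\left(-203 \right)}} = \sqrt{-2177 - 203 \left(70 - 203\right)} = \sqrt{-2177 - -26999} = \sqrt{-2177 + 26999} = \sqrt{24822} = 3 \sqrt{2758}$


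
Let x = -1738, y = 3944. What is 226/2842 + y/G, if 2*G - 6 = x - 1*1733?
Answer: -1545329/703395 ≈ -2.1970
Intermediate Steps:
G = -3465/2 (G = 3 + (-1738 - 1*1733)/2 = 3 + (-1738 - 1733)/2 = 3 + (1/2)*(-3471) = 3 - 3471/2 = -3465/2 ≈ -1732.5)
226/2842 + y/G = 226/2842 + 3944/(-3465/2) = 226*(1/2842) + 3944*(-2/3465) = 113/1421 - 7888/3465 = -1545329/703395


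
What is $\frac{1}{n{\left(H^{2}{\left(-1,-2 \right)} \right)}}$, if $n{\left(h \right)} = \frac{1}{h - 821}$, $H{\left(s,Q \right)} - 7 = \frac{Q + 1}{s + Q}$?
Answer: $- \frac{6905}{9} \approx -767.22$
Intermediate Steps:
$H{\left(s,Q \right)} = 7 + \frac{1 + Q}{Q + s}$ ($H{\left(s,Q \right)} = 7 + \frac{Q + 1}{s + Q} = 7 + \frac{1 + Q}{Q + s}$)
$n{\left(h \right)} = \frac{1}{-821 + h}$
$\frac{1}{n{\left(H^{2}{\left(-1,-2 \right)} \right)}} = \frac{1}{\frac{1}{-821 + \left(\frac{1 + 7 \left(-1\right) + 8 \left(-2\right)}{-2 - 1}\right)^{2}}} = \frac{1}{\frac{1}{-821 + \left(\frac{1 - 7 - 16}{-3}\right)^{2}}} = \frac{1}{\frac{1}{-821 + \left(\left(- \frac{1}{3}\right) \left(-22\right)\right)^{2}}} = \frac{1}{\frac{1}{-821 + \left(\frac{22}{3}\right)^{2}}} = \frac{1}{\frac{1}{-821 + \frac{484}{9}}} = \frac{1}{\frac{1}{- \frac{6905}{9}}} = \frac{1}{- \frac{9}{6905}} = - \frac{6905}{9}$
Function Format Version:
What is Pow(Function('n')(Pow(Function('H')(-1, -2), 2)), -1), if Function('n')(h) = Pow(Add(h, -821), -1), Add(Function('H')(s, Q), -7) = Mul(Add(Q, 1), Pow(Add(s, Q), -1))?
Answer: Rational(-6905, 9) ≈ -767.22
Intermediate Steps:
Function('H')(s, Q) = Add(7, Mul(Pow(Add(Q, s), -1), Add(1, Q))) (Function('H')(s, Q) = Add(7, Mul(Add(Q, 1), Pow(Add(s, Q), -1))) = Add(7, Mul(Add(1, Q), Pow(Add(Q, s), -1))) = Add(7, Mul(Pow(Add(Q, s), -1), Add(1, Q))))
Function('n')(h) = Pow(Add(-821, h), -1)
Pow(Function('n')(Pow(Function('H')(-1, -2), 2)), -1) = Pow(Pow(Add(-821, Pow(Mul(Pow(Add(-2, -1), -1), Add(1, Mul(7, -1), Mul(8, -2))), 2)), -1), -1) = Pow(Pow(Add(-821, Pow(Mul(Pow(-3, -1), Add(1, -7, -16)), 2)), -1), -1) = Pow(Pow(Add(-821, Pow(Mul(Rational(-1, 3), -22), 2)), -1), -1) = Pow(Pow(Add(-821, Pow(Rational(22, 3), 2)), -1), -1) = Pow(Pow(Add(-821, Rational(484, 9)), -1), -1) = Pow(Pow(Rational(-6905, 9), -1), -1) = Pow(Rational(-9, 6905), -1) = Rational(-6905, 9)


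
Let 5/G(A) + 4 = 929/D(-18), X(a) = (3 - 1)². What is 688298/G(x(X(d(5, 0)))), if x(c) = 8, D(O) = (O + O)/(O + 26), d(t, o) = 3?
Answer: -1303636412/45 ≈ -2.8970e+7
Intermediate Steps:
D(O) = 2*O/(26 + O) (D(O) = (2*O)/(26 + O) = 2*O/(26 + O))
X(a) = 4 (X(a) = 2² = 4)
G(A) = -45/1894 (G(A) = 5/(-4 + 929/((2*(-18)/(26 - 18)))) = 5/(-4 + 929/((2*(-18)/8))) = 5/(-4 + 929/((2*(-18)*(⅛)))) = 5/(-4 + 929/(-9/2)) = 5/(-4 + 929*(-2/9)) = 5/(-4 - 1858/9) = 5/(-1894/9) = 5*(-9/1894) = -45/1894)
688298/G(x(X(d(5, 0)))) = 688298/(-45/1894) = 688298*(-1894/45) = -1303636412/45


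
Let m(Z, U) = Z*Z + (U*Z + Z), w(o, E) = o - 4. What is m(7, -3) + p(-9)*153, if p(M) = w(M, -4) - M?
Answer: -577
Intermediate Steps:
w(o, E) = -4 + o
p(M) = -4 (p(M) = (-4 + M) - M = -4)
m(Z, U) = Z + Z**2 + U*Z (m(Z, U) = Z**2 + (Z + U*Z) = Z + Z**2 + U*Z)
m(7, -3) + p(-9)*153 = 7*(1 - 3 + 7) - 4*153 = 7*5 - 612 = 35 - 612 = -577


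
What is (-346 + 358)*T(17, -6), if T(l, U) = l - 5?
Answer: 144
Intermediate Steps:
T(l, U) = -5 + l
(-346 + 358)*T(17, -6) = (-346 + 358)*(-5 + 17) = 12*12 = 144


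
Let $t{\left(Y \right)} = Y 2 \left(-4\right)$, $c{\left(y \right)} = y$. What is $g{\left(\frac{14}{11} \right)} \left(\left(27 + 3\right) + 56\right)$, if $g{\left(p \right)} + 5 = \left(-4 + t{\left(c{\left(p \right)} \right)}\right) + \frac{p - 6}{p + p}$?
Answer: $- \frac{139320}{77} \approx -1809.4$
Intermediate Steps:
$t{\left(Y \right)} = - 8 Y$ ($t{\left(Y \right)} = 2 Y \left(-4\right) = - 8 Y$)
$g{\left(p \right)} = -9 - 8 p + \frac{-6 + p}{2 p}$ ($g{\left(p \right)} = -5 - \left(4 + 8 p - \frac{p - 6}{p + p}\right) = -5 - \left(4 + 8 p - \frac{-6 + p}{2 p}\right) = -9 - 8 p + \frac{-6 + p}{2 p}$)
$g{\left(\frac{14}{11} \right)} \left(\left(27 + 3\right) + 56\right) = \left(- \frac{17}{2} - 8 \cdot \frac{14}{11} - \frac{3}{14 \cdot \frac{1}{11}}\right) \left(\left(27 + 3\right) + 56\right) = \left(- \frac{17}{2} - 8 \cdot 14 \cdot \frac{1}{11} - \frac{3}{14 \cdot \frac{1}{11}}\right) \left(30 + 56\right) = \left(- \frac{17}{2} - \frac{112}{11} - \frac{3}{\frac{14}{11}}\right) 86 = \left(- \frac{17}{2} - \frac{112}{11} - \frac{33}{14}\right) 86 = \left(- \frac{1620}{77}\right) 86 = - \frac{139320}{77}$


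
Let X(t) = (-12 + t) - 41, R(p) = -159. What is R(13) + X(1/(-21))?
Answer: -4453/21 ≈ -212.05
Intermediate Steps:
X(t) = -53 + t
R(13) + X(1/(-21)) = -159 + (-53 + 1/(-21)) = -159 + (-53 - 1/21) = -159 - 1114/21 = -4453/21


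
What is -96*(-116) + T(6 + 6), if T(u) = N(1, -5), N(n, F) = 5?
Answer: 11141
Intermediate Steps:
T(u) = 5
-96*(-116) + T(6 + 6) = -96*(-116) + 5 = 11136 + 5 = 11141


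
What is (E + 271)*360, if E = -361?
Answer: -32400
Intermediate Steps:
(E + 271)*360 = (-361 + 271)*360 = -90*360 = -32400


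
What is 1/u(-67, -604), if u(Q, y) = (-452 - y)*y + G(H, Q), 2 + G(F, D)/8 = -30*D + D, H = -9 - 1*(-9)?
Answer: -1/76280 ≈ -1.3110e-5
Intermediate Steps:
H = 0 (H = -9 + 9 = 0)
G(F, D) = -16 - 232*D (G(F, D) = -16 + 8*(-30*D + D) = -16 + 8*(-29*D) = -16 - 232*D)
u(Q, y) = -16 - 232*Q + y*(-452 - y) (u(Q, y) = (-452 - y)*y + (-16 - 232*Q) = y*(-452 - y) + (-16 - 232*Q) = -16 - 232*Q + y*(-452 - y))
1/u(-67, -604) = 1/(-16 - 1*(-604)² - 452*(-604) - 232*(-67)) = 1/(-16 - 1*364816 + 273008 + 15544) = 1/(-16 - 364816 + 273008 + 15544) = 1/(-76280) = -1/76280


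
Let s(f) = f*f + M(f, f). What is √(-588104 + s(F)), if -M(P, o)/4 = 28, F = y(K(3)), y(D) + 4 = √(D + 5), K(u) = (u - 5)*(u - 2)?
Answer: √(-588216 + (4 - √3)²) ≈ 766.95*I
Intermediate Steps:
K(u) = (-5 + u)*(-2 + u)
y(D) = -4 + √(5 + D) (y(D) = -4 + √(D + 5) = -4 + √(5 + D))
F = -4 + √3 (F = -4 + √(5 + (10 + 3² - 7*3)) = -4 + √(5 + (10 + 9 - 21)) = -4 + √(5 - 2) = -4 + √3 ≈ -2.2679)
M(P, o) = -112 (M(P, o) = -4*28 = -112)
s(f) = -112 + f² (s(f) = f*f - 112 = f² - 112 = -112 + f²)
√(-588104 + s(F)) = √(-588104 + (-112 + (-4 + √3)²)) = √(-588216 + (-4 + √3)²)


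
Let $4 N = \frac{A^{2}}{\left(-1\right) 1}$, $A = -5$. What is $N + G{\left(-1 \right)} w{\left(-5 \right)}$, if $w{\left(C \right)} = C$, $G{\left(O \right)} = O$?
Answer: $- \frac{5}{4} \approx -1.25$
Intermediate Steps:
$N = - \frac{25}{4}$ ($N = \frac{\left(-5\right)^{2} \frac{1}{\left(-1\right) 1}}{4} = \frac{25 \frac{1}{-1}}{4} = \frac{25 \left(-1\right)}{4} = \frac{1}{4} \left(-25\right) = - \frac{25}{4} \approx -6.25$)
$N + G{\left(-1 \right)} w{\left(-5 \right)} = - \frac{25}{4} - -5 = - \frac{25}{4} + 5 = - \frac{5}{4}$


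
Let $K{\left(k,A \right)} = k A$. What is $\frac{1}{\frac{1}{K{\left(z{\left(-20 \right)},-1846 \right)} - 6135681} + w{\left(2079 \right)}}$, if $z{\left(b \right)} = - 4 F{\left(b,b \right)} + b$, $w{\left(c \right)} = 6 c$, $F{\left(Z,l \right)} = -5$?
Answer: $\frac{6135681}{76536484793} \approx 8.0167 \cdot 10^{-5}$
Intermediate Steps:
$z{\left(b \right)} = 20 + b$ ($z{\left(b \right)} = \left(-4\right) \left(-5\right) + b = 20 + b$)
$K{\left(k,A \right)} = A k$
$\frac{1}{\frac{1}{K{\left(z{\left(-20 \right)},-1846 \right)} - 6135681} + w{\left(2079 \right)}} = \frac{1}{\frac{1}{- 1846 \left(20 - 20\right) - 6135681} + 6 \cdot 2079} = \frac{1}{\frac{1}{\left(-1846\right) 0 - 6135681} + 12474} = \frac{1}{\frac{1}{0 - 6135681} + 12474} = \frac{1}{\frac{1}{-6135681} + 12474} = \frac{1}{- \frac{1}{6135681} + 12474} = \frac{1}{\frac{76536484793}{6135681}} = \frac{6135681}{76536484793}$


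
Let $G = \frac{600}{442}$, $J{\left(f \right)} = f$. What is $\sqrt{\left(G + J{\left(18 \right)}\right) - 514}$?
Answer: $\frac{2 i \sqrt{6039709}}{221} \approx 22.241 i$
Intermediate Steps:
$G = \frac{300}{221}$ ($G = 600 \cdot \frac{1}{442} = \frac{300}{221} \approx 1.3575$)
$\sqrt{\left(G + J{\left(18 \right)}\right) - 514} = \sqrt{\left(\frac{300}{221} + 18\right) - 514} = \sqrt{\frac{4278}{221} - 514} = \sqrt{- \frac{109316}{221}} = \frac{2 i \sqrt{6039709}}{221}$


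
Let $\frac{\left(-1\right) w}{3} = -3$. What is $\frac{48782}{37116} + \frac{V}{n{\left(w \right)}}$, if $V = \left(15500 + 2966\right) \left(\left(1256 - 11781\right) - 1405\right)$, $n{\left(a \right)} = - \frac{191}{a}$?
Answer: $\frac{36794847705041}{3544578} \approx 1.0381 \cdot 10^{7}$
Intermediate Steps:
$w = 9$ ($w = \left(-3\right) \left(-3\right) = 9$)
$V = -220299380$ ($V = 18466 \left(\left(1256 - 11781\right) - 1405\right) = 18466 \left(-10525 - 1405\right) = 18466 \left(-11930\right) = -220299380$)
$\frac{48782}{37116} + \frac{V}{n{\left(w \right)}} = \frac{48782}{37116} - \frac{220299380}{\left(-191\right) \frac{1}{9}} = 48782 \cdot \frac{1}{37116} - \frac{220299380}{\left(-191\right) \frac{1}{9}} = \frac{24391}{18558} - \frac{220299380}{- \frac{191}{9}} = \frac{24391}{18558} - - \frac{1982694420}{191} = \frac{24391}{18558} + \frac{1982694420}{191} = \frac{36794847705041}{3544578}$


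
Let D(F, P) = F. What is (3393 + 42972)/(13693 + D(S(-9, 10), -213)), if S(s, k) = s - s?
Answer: 46365/13693 ≈ 3.3860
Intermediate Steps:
S(s, k) = 0
(3393 + 42972)/(13693 + D(S(-9, 10), -213)) = (3393 + 42972)/(13693 + 0) = 46365/13693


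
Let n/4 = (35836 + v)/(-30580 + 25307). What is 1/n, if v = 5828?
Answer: -5273/166656 ≈ -0.031640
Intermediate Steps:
n = -166656/5273 (n = 4*((35836 + 5828)/(-30580 + 25307)) = 4*(41664/(-5273)) = 4*(41664*(-1/5273)) = 4*(-41664/5273) = -166656/5273 ≈ -31.606)
1/n = 1/(-166656/5273) = -5273/166656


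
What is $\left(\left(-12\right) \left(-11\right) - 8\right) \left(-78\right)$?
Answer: $-9672$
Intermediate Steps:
$\left(\left(-12\right) \left(-11\right) - 8\right) \left(-78\right) = \left(132 - 8\right) \left(-78\right) = 124 \left(-78\right) = -9672$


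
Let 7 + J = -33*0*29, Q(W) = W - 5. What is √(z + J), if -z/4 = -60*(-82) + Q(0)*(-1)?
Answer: I*√19707 ≈ 140.38*I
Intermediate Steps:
Q(W) = -5 + W
J = -7 (J = -7 - 33*0*29 = -7 + 0*29 = -7 + 0 = -7)
z = -19700 (z = -4*(-60*(-82) + (-5 + 0)*(-1)) = -4*(4920 - 5*(-1)) = -4*(4920 + 5) = -4*4925 = -19700)
√(z + J) = √(-19700 - 7) = √(-19707) = I*√19707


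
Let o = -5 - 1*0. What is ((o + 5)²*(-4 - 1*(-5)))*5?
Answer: 0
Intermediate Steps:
o = -5 (o = -5 + 0 = -5)
((o + 5)²*(-4 - 1*(-5)))*5 = ((-5 + 5)²*(-4 - 1*(-5)))*5 = (0²*(-4 + 5))*5 = (0*1)*5 = 0*5 = 0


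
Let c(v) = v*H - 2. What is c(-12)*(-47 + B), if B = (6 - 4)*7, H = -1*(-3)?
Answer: 1254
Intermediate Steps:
H = 3
B = 14 (B = 2*7 = 14)
c(v) = -2 + 3*v (c(v) = v*3 - 2 = 3*v - 2 = -2 + 3*v)
c(-12)*(-47 + B) = (-2 + 3*(-12))*(-47 + 14) = (-2 - 36)*(-33) = -38*(-33) = 1254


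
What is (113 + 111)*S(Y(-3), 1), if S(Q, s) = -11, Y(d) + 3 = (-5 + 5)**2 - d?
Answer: -2464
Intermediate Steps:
Y(d) = -3 - d (Y(d) = -3 + ((-5 + 5)**2 - d) = -3 + (0**2 - d) = -3 + (0 - d) = -3 - d)
(113 + 111)*S(Y(-3), 1) = (113 + 111)*(-11) = 224*(-11) = -2464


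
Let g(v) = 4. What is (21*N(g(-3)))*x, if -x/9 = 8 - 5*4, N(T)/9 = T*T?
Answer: 326592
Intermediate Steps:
N(T) = 9*T² (N(T) = 9*(T*T) = 9*T²)
x = 108 (x = -9*(8 - 5*4) = -9*(8 - 1*20) = -9*(8 - 20) = -9*(-12) = 108)
(21*N(g(-3)))*x = (21*(9*4²))*108 = (21*(9*16))*108 = (21*144)*108 = 3024*108 = 326592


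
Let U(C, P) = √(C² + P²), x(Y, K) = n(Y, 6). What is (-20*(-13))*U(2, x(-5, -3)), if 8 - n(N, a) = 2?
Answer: 520*√10 ≈ 1644.4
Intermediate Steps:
n(N, a) = 6 (n(N, a) = 8 - 1*2 = 8 - 2 = 6)
x(Y, K) = 6
(-20*(-13))*U(2, x(-5, -3)) = (-20*(-13))*√(2² + 6²) = 260*√(4 + 36) = 260*√40 = 260*(2*√10) = 520*√10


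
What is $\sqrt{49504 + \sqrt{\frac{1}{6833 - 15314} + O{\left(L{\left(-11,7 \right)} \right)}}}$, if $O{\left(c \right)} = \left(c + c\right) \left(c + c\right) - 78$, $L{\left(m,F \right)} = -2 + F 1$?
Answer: $\frac{\sqrt{3560692078944 + 8481 \sqrt{1582393461}}}{8481} \approx 222.51$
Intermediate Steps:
$L{\left(m,F \right)} = -2 + F$
$O{\left(c \right)} = -78 + 4 c^{2}$ ($O{\left(c \right)} = 2 c 2 c - 78 = 4 c^{2} - 78 = -78 + 4 c^{2}$)
$\sqrt{49504 + \sqrt{\frac{1}{6833 - 15314} + O{\left(L{\left(-11,7 \right)} \right)}}} = \sqrt{49504 + \sqrt{\frac{1}{6833 - 15314} - \left(78 - 4 \left(-2 + 7\right)^{2}\right)}} = \sqrt{49504 + \sqrt{\frac{1}{-8481} - \left(78 - 4 \cdot 5^{2}\right)}} = \sqrt{49504 + \sqrt{- \frac{1}{8481} + \left(-78 + 4 \cdot 25\right)}} = \sqrt{49504 + \sqrt{- \frac{1}{8481} + \left(-78 + 100\right)}} = \sqrt{49504 + \sqrt{- \frac{1}{8481} + 22}} = \sqrt{49504 + \sqrt{\frac{186581}{8481}}} = \sqrt{49504 + \frac{\sqrt{1582393461}}{8481}}$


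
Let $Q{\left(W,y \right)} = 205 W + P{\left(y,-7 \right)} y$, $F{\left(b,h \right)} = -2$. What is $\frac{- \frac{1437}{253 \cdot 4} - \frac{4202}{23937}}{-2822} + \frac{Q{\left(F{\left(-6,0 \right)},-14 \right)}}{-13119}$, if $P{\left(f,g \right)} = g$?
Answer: $\frac{7278540905161}{298941850851864} \approx 0.024348$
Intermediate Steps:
$Q{\left(W,y \right)} = - 7 y + 205 W$ ($Q{\left(W,y \right)} = 205 W - 7 y = - 7 y + 205 W$)
$\frac{- \frac{1437}{253 \cdot 4} - \frac{4202}{23937}}{-2822} + \frac{Q{\left(F{\left(-6,0 \right)},-14 \right)}}{-13119} = \frac{- \frac{1437}{253 \cdot 4} - \frac{4202}{23937}}{-2822} + \frac{\left(-7\right) \left(-14\right) + 205 \left(-2\right)}{-13119} = \left(- \frac{1437}{1012} - \frac{4202}{23937}\right) \left(- \frac{1}{2822}\right) + \left(98 - 410\right) \left(- \frac{1}{13119}\right) = \left(\left(-1437\right) \frac{1}{1012} - \frac{4202}{23937}\right) \left(- \frac{1}{2822}\right) - - \frac{104}{4373} = \left(- \frac{1437}{1012} - \frac{4202}{23937}\right) \left(- \frac{1}{2822}\right) + \frac{104}{4373} = \left(- \frac{38649893}{24224244}\right) \left(- \frac{1}{2822}\right) + \frac{104}{4373} = \frac{38649893}{68360816568} + \frac{104}{4373} = \frac{7278540905161}{298941850851864}$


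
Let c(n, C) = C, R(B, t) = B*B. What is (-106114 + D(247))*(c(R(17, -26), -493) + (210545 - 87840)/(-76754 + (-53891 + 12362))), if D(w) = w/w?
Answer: 563713003392/10753 ≈ 5.2424e+7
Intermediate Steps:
R(B, t) = B²
D(w) = 1
(-106114 + D(247))*(c(R(17, -26), -493) + (210545 - 87840)/(-76754 + (-53891 + 12362))) = (-106114 + 1)*(-493 + (210545 - 87840)/(-76754 + (-53891 + 12362))) = -106113*(-493 + 122705/(-76754 - 41529)) = -106113*(-493 + 122705/(-118283)) = -106113*(-493 + 122705*(-1/118283)) = -106113*(-493 - 11155/10753) = -106113*(-5312384/10753) = 563713003392/10753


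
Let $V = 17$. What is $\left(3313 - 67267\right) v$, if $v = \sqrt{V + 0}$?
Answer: $- 63954 \sqrt{17} \approx -2.6369 \cdot 10^{5}$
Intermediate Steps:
$v = \sqrt{17}$ ($v = \sqrt{17 + 0} = \sqrt{17} \approx 4.1231$)
$\left(3313 - 67267\right) v = \left(3313 - 67267\right) \sqrt{17} = - 63954 \sqrt{17}$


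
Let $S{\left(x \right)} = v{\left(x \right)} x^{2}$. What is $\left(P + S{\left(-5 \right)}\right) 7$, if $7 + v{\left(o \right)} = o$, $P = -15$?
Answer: $-2205$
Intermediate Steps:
$v{\left(o \right)} = -7 + o$
$S{\left(x \right)} = x^{2} \left(-7 + x\right)$ ($S{\left(x \right)} = \left(-7 + x\right) x^{2} = x^{2} \left(-7 + x\right)$)
$\left(P + S{\left(-5 \right)}\right) 7 = \left(-15 + \left(-5\right)^{2} \left(-7 - 5\right)\right) 7 = \left(-15 + 25 \left(-12\right)\right) 7 = \left(-15 - 300\right) 7 = \left(-315\right) 7 = -2205$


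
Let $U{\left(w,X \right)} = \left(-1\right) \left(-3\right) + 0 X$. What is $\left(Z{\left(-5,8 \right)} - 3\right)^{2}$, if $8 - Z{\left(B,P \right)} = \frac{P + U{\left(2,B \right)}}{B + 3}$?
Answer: $\frac{441}{4} \approx 110.25$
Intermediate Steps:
$U{\left(w,X \right)} = 3$ ($U{\left(w,X \right)} = 3 + 0 = 3$)
$Z{\left(B,P \right)} = 8 - \frac{3 + P}{3 + B}$ ($Z{\left(B,P \right)} = 8 - \frac{P + 3}{B + 3} = 8 - \frac{3 + P}{3 + B}$)
$\left(Z{\left(-5,8 \right)} - 3\right)^{2} = \left(\frac{21 - 8 + 8 \left(-5\right)}{3 - 5} - 3\right)^{2} = \left(\frac{21 - 8 - 40}{-2} - 3\right)^{2} = \left(\left(- \frac{1}{2}\right) \left(-27\right) - 3\right)^{2} = \left(\frac{27}{2} - 3\right)^{2} = \left(\frac{21}{2}\right)^{2} = \frac{441}{4}$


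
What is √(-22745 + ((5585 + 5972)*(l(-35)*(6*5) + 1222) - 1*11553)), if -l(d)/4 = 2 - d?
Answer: 2*I*√9306181 ≈ 6101.2*I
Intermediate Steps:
l(d) = -8 + 4*d (l(d) = -4*(2 - d) = -8 + 4*d)
√(-22745 + ((5585 + 5972)*(l(-35)*(6*5) + 1222) - 1*11553)) = √(-22745 + ((5585 + 5972)*((-8 + 4*(-35))*(6*5) + 1222) - 1*11553)) = √(-22745 + (11557*((-8 - 140)*30 + 1222) - 11553)) = √(-22745 + (11557*(-148*30 + 1222) - 11553)) = √(-22745 + (11557*(-4440 + 1222) - 11553)) = √(-22745 + (11557*(-3218) - 11553)) = √(-22745 + (-37190426 - 11553)) = √(-22745 - 37201979) = √(-37224724) = 2*I*√9306181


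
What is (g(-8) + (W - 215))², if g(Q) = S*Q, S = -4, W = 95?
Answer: 7744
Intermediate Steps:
g(Q) = -4*Q
(g(-8) + (W - 215))² = (-4*(-8) + (95 - 215))² = (32 - 120)² = (-88)² = 7744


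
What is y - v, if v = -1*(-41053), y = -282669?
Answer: -323722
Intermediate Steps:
v = 41053
y - v = -282669 - 1*41053 = -282669 - 41053 = -323722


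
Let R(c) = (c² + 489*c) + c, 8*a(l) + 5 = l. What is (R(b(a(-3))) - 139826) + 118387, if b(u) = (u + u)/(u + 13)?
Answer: -774743/36 ≈ -21521.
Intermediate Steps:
a(l) = -5/8 + l/8
b(u) = 2*u/(13 + u) (b(u) = (2*u)/(13 + u) = 2*u/(13 + u))
R(c) = c² + 490*c
(R(b(a(-3))) - 139826) + 118387 = ((2*(-5/8 + (⅛)*(-3))/(13 + (-5/8 + (⅛)*(-3))))*(490 + 2*(-5/8 + (⅛)*(-3))/(13 + (-5/8 + (⅛)*(-3)))) - 139826) + 118387 = ((2*(-5/8 - 3/8)/(13 + (-5/8 - 3/8)))*(490 + 2*(-5/8 - 3/8)/(13 + (-5/8 - 3/8))) - 139826) + 118387 = ((2*(-1)/(13 - 1))*(490 + 2*(-1)/(13 - 1)) - 139826) + 118387 = ((2*(-1)/12)*(490 + 2*(-1)/12) - 139826) + 118387 = ((2*(-1)*(1/12))*(490 + 2*(-1)*(1/12)) - 139826) + 118387 = (-(490 - ⅙)/6 - 139826) + 118387 = (-⅙*2939/6 - 139826) + 118387 = (-2939/36 - 139826) + 118387 = -5036675/36 + 118387 = -774743/36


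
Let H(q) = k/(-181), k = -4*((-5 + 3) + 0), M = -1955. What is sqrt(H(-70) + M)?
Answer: I*sqrt(64049203)/181 ≈ 44.216*I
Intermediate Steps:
k = 8 (k = -4*(-2 + 0) = -4*(-2) = 8)
H(q) = -8/181 (H(q) = 8/(-181) = 8*(-1/181) = -8/181)
sqrt(H(-70) + M) = sqrt(-8/181 - 1955) = sqrt(-353863/181) = I*sqrt(64049203)/181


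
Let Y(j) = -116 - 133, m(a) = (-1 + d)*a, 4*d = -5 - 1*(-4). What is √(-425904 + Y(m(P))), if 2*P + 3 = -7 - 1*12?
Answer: 7*I*√8697 ≈ 652.8*I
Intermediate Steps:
P = -11 (P = -3/2 + (-7 - 1*12)/2 = -3/2 + (-7 - 12)/2 = -3/2 + (½)*(-19) = -3/2 - 19/2 = -11)
d = -¼ (d = (-5 - 1*(-4))/4 = (-5 + 4)/4 = (¼)*(-1) = -¼ ≈ -0.25000)
m(a) = -5*a/4 (m(a) = (-1 - ¼)*a = -5*a/4)
Y(j) = -249
√(-425904 + Y(m(P))) = √(-425904 - 249) = √(-426153) = 7*I*√8697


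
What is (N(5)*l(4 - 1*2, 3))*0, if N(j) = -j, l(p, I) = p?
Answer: 0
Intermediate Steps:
(N(5)*l(4 - 1*2, 3))*0 = ((-1*5)*(4 - 1*2))*0 = -5*(4 - 2)*0 = -5*2*0 = -10*0 = 0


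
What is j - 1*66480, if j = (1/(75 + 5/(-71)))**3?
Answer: -10009811696282089/150568768000 ≈ -66480.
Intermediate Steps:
j = 357911/150568768000 (j = (1/(75 + 5*(-1/71)))**3 = (1/(75 - 5/71))**3 = (1/(5320/71))**3 = (71/5320)**3 = 357911/150568768000 ≈ 2.3771e-6)
j - 1*66480 = 357911/150568768000 - 1*66480 = 357911/150568768000 - 66480 = -10009811696282089/150568768000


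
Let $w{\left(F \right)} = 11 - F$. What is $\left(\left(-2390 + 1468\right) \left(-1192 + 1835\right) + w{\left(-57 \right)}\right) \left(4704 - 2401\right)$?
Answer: $-1365167734$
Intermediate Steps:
$\left(\left(-2390 + 1468\right) \left(-1192 + 1835\right) + w{\left(-57 \right)}\right) \left(4704 - 2401\right) = \left(\left(-2390 + 1468\right) \left(-1192 + 1835\right) + \left(11 - -57\right)\right) \left(4704 - 2401\right) = \left(\left(-922\right) 643 + \left(11 + 57\right)\right) 2303 = \left(-592846 + 68\right) 2303 = \left(-592778\right) 2303 = -1365167734$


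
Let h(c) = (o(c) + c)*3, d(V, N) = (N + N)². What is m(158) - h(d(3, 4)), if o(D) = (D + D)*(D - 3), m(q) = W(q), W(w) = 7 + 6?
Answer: -23603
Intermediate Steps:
d(V, N) = 4*N² (d(V, N) = (2*N)² = 4*N²)
W(w) = 13
m(q) = 13
o(D) = 2*D*(-3 + D) (o(D) = (2*D)*(-3 + D) = 2*D*(-3 + D))
h(c) = 3*c + 6*c*(-3 + c) (h(c) = (2*c*(-3 + c) + c)*3 = (c + 2*c*(-3 + c))*3 = 3*c + 6*c*(-3 + c))
m(158) - h(d(3, 4)) = 13 - 3*4*4²*(-5 + 2*(4*4²)) = 13 - 3*4*16*(-5 + 2*(4*16)) = 13 - 3*64*(-5 + 2*64) = 13 - 3*64*(-5 + 128) = 13 - 3*64*123 = 13 - 1*23616 = 13 - 23616 = -23603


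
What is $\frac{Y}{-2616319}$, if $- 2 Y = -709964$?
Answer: $- \frac{15434}{113753} \approx -0.13568$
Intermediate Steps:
$Y = 354982$ ($Y = \left(- \frac{1}{2}\right) \left(-709964\right) = 354982$)
$\frac{Y}{-2616319} = \frac{354982}{-2616319} = 354982 \left(- \frac{1}{2616319}\right) = - \frac{15434}{113753}$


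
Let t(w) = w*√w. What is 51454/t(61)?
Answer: 51454*√61/3721 ≈ 108.00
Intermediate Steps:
t(w) = w^(3/2)
51454/t(61) = 51454/(61^(3/2)) = 51454/((61*√61)) = 51454*(√61/3721) = 51454*√61/3721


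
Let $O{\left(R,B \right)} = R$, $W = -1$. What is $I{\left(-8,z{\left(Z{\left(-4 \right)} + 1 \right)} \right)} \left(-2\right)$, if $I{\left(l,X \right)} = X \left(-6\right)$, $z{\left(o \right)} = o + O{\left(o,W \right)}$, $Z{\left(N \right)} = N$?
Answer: $-72$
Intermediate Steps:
$z{\left(o \right)} = 2 o$ ($z{\left(o \right)} = o + o = 2 o$)
$I{\left(l,X \right)} = - 6 X$
$I{\left(-8,z{\left(Z{\left(-4 \right)} + 1 \right)} \right)} \left(-2\right) = - 6 \cdot 2 \left(-4 + 1\right) \left(-2\right) = - 6 \cdot 2 \left(-3\right) \left(-2\right) = \left(-6\right) \left(-6\right) \left(-2\right) = 36 \left(-2\right) = -72$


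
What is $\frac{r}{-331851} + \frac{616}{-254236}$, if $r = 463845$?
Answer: $- \frac{9844209803}{7030705903} \approx -1.4002$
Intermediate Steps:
$\frac{r}{-331851} + \frac{616}{-254236} = \frac{463845}{-331851} + \frac{616}{-254236} = 463845 \left(- \frac{1}{331851}\right) + 616 \left(- \frac{1}{254236}\right) = - \frac{154615}{110617} - \frac{154}{63559} = - \frac{9844209803}{7030705903}$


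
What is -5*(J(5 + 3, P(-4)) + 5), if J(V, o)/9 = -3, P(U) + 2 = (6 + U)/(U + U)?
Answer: 110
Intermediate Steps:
P(U) = -2 + (6 + U)/(2*U) (P(U) = -2 + (6 + U)/(U + U) = -2 + (6 + U)/((2*U)) = -2 + (6 + U)*(1/(2*U)) = -2 + (6 + U)/(2*U))
J(V, o) = -27 (J(V, o) = 9*(-3) = -27)
-5*(J(5 + 3, P(-4)) + 5) = -5*(-27 + 5) = -5*(-22) = 110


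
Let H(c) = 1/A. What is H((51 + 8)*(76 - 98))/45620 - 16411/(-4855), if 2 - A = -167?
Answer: 25305040887/7486196380 ≈ 3.3802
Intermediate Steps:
A = 169 (A = 2 - 1*(-167) = 2 + 167 = 169)
H(c) = 1/169
H((51 + 8)*(76 - 98))/45620 - 16411/(-4855) = (1/169)/45620 - 16411/(-4855) = (1/169)*(1/45620) - 16411*(-1/4855) = 1/7709780 + 16411/4855 = 25305040887/7486196380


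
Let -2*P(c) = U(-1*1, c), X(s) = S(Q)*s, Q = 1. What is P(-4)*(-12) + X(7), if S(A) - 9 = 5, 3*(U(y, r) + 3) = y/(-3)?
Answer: 242/3 ≈ 80.667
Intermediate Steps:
U(y, r) = -3 - y/9 (U(y, r) = -3 + (y/(-3))/3 = -3 + (y*(-⅓))/3 = -3 + (-y/3)/3 = -3 - y/9)
S(A) = 14 (S(A) = 9 + 5 = 14)
X(s) = 14*s
P(c) = 13/9 (P(c) = -(-3 - (-1)/9)/2 = -(-3 - ⅑*(-1))/2 = -(-3 + ⅑)/2 = -½*(-26/9) = 13/9)
P(-4)*(-12) + X(7) = (13/9)*(-12) + 14*7 = -52/3 + 98 = 242/3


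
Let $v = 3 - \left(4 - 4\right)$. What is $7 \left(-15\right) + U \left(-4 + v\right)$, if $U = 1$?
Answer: $-106$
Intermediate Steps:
$v = 3$ ($v = 3 - 0 = 3 + 0 = 3$)
$7 \left(-15\right) + U \left(-4 + v\right) = 7 \left(-15\right) + 1 \left(-4 + 3\right) = -105 + 1 \left(-1\right) = -105 - 1 = -106$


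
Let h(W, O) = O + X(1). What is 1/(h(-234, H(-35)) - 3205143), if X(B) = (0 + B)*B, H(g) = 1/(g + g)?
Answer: -70/224359941 ≈ -3.1200e-7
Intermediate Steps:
H(g) = 1/(2*g)
X(B) = B**2 (X(B) = B*B = B**2)
h(W, O) = 1 + O (h(W, O) = O + 1**2 = O + 1 = 1 + O)
1/(h(-234, H(-35)) - 3205143) = 1/((1 + (1/2)/(-35)) - 3205143) = 1/((1 + (1/2)*(-1/35)) - 3205143) = 1/((1 - 1/70) - 3205143) = 1/(69/70 - 3205143) = 1/(-224359941/70) = -70/224359941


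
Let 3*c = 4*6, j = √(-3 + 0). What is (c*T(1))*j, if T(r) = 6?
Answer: 48*I*√3 ≈ 83.138*I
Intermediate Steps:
j = I*√3 (j = √(-3) = I*√3 ≈ 1.732*I)
c = 8 (c = (4*6)/3 = (⅓)*24 = 8)
(c*T(1))*j = (8*6)*(I*√3) = 48*(I*√3) = 48*I*√3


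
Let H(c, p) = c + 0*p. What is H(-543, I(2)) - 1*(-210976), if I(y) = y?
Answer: 210433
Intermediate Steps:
H(c, p) = c (H(c, p) = c + 0 = c)
H(-543, I(2)) - 1*(-210976) = -543 - 1*(-210976) = -543 + 210976 = 210433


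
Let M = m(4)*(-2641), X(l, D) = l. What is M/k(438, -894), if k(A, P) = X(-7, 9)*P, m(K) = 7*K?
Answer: -5282/447 ≈ -11.817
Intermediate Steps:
k(A, P) = -7*P
M = -73948 (M = (7*4)*(-2641) = 28*(-2641) = -73948)
M/k(438, -894) = -73948/((-7*(-894))) = -73948/6258 = -73948*1/6258 = -5282/447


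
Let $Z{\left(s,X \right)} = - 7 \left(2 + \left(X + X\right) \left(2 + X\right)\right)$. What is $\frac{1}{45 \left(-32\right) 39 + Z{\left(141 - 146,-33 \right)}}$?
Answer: $- \frac{1}{70496} \approx -1.4185 \cdot 10^{-5}$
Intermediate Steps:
$Z{\left(s,X \right)} = -14 - 14 X \left(2 + X\right)$ ($Z{\left(s,X \right)} = - 7 \left(2 + 2 X \left(2 + X\right)\right) = -14 - 14 X \left(2 + X\right)$)
$\frac{1}{45 \left(-32\right) 39 + Z{\left(141 - 146,-33 \right)}} = \frac{1}{45 \left(-32\right) 39 - \left(-910 + 15246\right)} = \frac{1}{\left(-1440\right) 39 - 14336} = \frac{1}{-56160 - 14336} = \frac{1}{-70496} = - \frac{1}{70496}$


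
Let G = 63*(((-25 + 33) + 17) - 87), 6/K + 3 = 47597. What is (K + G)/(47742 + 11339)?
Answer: -92951079/1405950557 ≈ -0.066113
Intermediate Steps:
K = 3/23797 (K = 6/(-3 + 47597) = 6/47594 = 6*(1/47594) = 3/23797 ≈ 0.00012607)
G = -3906 (G = 63*((8 + 17) - 87) = 63*(25 - 87) = 63*(-62) = -3906)
(K + G)/(47742 + 11339) = (3/23797 - 3906)/(47742 + 11339) = -92951079/23797/59081 = -92951079/23797*1/59081 = -92951079/1405950557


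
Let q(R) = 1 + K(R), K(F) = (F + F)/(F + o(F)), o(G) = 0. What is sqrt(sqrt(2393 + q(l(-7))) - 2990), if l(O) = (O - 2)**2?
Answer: sqrt(-2990 + 2*sqrt(599)) ≈ 54.231*I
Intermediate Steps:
l(O) = (-2 + O)**2
K(F) = 2 (K(F) = (F + F)/(F + 0) = (2*F)/F = 2)
q(R) = 3 (q(R) = 1 + 2 = 3)
sqrt(sqrt(2393 + q(l(-7))) - 2990) = sqrt(sqrt(2393 + 3) - 2990) = sqrt(sqrt(2396) - 2990) = sqrt(2*sqrt(599) - 2990) = sqrt(-2990 + 2*sqrt(599))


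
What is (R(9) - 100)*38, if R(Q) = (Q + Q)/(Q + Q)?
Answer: -3762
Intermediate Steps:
R(Q) = 1 (R(Q) = (2*Q)/((2*Q)) = (2*Q)*(1/(2*Q)) = 1)
(R(9) - 100)*38 = (1 - 100)*38 = -99*38 = -3762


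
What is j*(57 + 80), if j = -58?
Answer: -7946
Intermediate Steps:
j*(57 + 80) = -58*(57 + 80) = -58*137 = -7946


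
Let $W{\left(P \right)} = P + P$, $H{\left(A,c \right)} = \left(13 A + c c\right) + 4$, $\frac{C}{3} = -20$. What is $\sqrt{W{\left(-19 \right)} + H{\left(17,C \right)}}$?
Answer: $\sqrt{3787} \approx 61.539$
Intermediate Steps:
$C = -60$ ($C = 3 \left(-20\right) = -60$)
$H{\left(A,c \right)} = 4 + c^{2} + 13 A$ ($H{\left(A,c \right)} = \left(13 A + c^{2}\right) + 4 = \left(c^{2} + 13 A\right) + 4 = 4 + c^{2} + 13 A$)
$W{\left(P \right)} = 2 P$
$\sqrt{W{\left(-19 \right)} + H{\left(17,C \right)}} = \sqrt{2 \left(-19\right) + \left(4 + \left(-60\right)^{2} + 13 \cdot 17\right)} = \sqrt{-38 + \left(4 + 3600 + 221\right)} = \sqrt{-38 + 3825} = \sqrt{3787}$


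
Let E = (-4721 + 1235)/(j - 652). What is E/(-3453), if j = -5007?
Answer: -1162/6513509 ≈ -0.00017840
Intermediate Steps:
E = 3486/5659 (E = (-4721 + 1235)/(-5007 - 652) = -3486/(-5659) = -3486*(-1/5659) = 3486/5659 ≈ 0.61601)
E/(-3453) = (3486/5659)/(-3453) = (3486/5659)*(-1/3453) = -1162/6513509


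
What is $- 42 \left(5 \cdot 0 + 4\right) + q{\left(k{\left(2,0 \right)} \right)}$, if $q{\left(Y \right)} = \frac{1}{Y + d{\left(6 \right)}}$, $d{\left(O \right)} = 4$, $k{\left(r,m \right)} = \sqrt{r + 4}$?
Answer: $- \frac{838}{5} - \frac{\sqrt{6}}{10} \approx -167.84$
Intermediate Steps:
$k{\left(r,m \right)} = \sqrt{4 + r}$
$q{\left(Y \right)} = \frac{1}{4 + Y}$ ($q{\left(Y \right)} = \frac{1}{Y + 4} = \frac{1}{4 + Y}$)
$- 42 \left(5 \cdot 0 + 4\right) + q{\left(k{\left(2,0 \right)} \right)} = - 42 \left(5 \cdot 0 + 4\right) + \frac{1}{4 + \sqrt{4 + 2}} = - 42 \left(0 + 4\right) + \frac{1}{4 + \sqrt{6}} = \left(-42\right) 4 + \frac{1}{4 + \sqrt{6}} = -168 + \frac{1}{4 + \sqrt{6}}$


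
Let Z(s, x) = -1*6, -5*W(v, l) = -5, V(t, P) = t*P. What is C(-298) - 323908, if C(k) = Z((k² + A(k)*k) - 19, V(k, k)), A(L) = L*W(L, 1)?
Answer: -323914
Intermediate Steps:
V(t, P) = P*t
W(v, l) = 1 (W(v, l) = -⅕*(-5) = 1)
A(L) = L (A(L) = L*1 = L)
Z(s, x) = -6
C(k) = -6
C(-298) - 323908 = -6 - 323908 = -323914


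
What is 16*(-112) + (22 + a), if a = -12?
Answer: -1782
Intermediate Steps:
16*(-112) + (22 + a) = 16*(-112) + (22 - 12) = -1792 + 10 = -1782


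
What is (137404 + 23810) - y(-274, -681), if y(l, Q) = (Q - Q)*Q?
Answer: 161214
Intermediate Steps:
y(l, Q) = 0 (y(l, Q) = 0*Q = 0)
(137404 + 23810) - y(-274, -681) = (137404 + 23810) - 1*0 = 161214 + 0 = 161214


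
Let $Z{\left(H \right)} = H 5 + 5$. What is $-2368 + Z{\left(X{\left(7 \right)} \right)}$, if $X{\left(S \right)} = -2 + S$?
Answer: $-2338$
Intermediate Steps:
$Z{\left(H \right)} = 5 + 5 H$ ($Z{\left(H \right)} = 5 H + 5 = 5 + 5 H$)
$-2368 + Z{\left(X{\left(7 \right)} \right)} = -2368 + \left(5 + 5 \left(-2 + 7\right)\right) = -2368 + \left(5 + 5 \cdot 5\right) = -2368 + \left(5 + 25\right) = -2368 + 30 = -2338$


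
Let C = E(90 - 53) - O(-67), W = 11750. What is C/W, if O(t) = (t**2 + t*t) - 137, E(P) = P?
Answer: -4402/5875 ≈ -0.74928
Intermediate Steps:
O(t) = -137 + 2*t**2 (O(t) = (t**2 + t**2) - 137 = 2*t**2 - 137 = -137 + 2*t**2)
C = -8804 (C = (90 - 53) - (-137 + 2*(-67)**2) = 37 - (-137 + 2*4489) = 37 - (-137 + 8978) = 37 - 1*8841 = 37 - 8841 = -8804)
C/W = -8804/11750 = -8804*1/11750 = -4402/5875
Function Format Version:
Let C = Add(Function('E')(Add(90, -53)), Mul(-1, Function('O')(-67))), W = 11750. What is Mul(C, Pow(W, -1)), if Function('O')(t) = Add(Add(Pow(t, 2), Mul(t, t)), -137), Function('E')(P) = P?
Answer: Rational(-4402, 5875) ≈ -0.74928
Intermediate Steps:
Function('O')(t) = Add(-137, Mul(2, Pow(t, 2))) (Function('O')(t) = Add(Add(Pow(t, 2), Pow(t, 2)), -137) = Add(Mul(2, Pow(t, 2)), -137) = Add(-137, Mul(2, Pow(t, 2))))
C = -8804 (C = Add(Add(90, -53), Mul(-1, Add(-137, Mul(2, Pow(-67, 2))))) = Add(37, Mul(-1, Add(-137, Mul(2, 4489)))) = Add(37, Mul(-1, Add(-137, 8978))) = Add(37, Mul(-1, 8841)) = Add(37, -8841) = -8804)
Mul(C, Pow(W, -1)) = Mul(-8804, Pow(11750, -1)) = Mul(-8804, Rational(1, 11750)) = Rational(-4402, 5875)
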